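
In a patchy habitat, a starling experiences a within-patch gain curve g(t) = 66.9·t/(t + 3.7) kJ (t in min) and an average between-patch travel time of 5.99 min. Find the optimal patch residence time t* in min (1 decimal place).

By the marginal value theorem, leave when the instantaneous gain rate g'(t) equals the habitat-wide average g(t)/(T + t).
g'(t) = 66.9·3.7/(t + 3.7)². Setting 66.9·3.7/(t+3.7)² = 66.9t/[(t+3.7)(5.99+t)] gives 3.7(5.99+t) = t(t+3.7), so t² = 3.7×5.99 = 22.16.
t* = √22.16 = 4.708 min.

4.7 min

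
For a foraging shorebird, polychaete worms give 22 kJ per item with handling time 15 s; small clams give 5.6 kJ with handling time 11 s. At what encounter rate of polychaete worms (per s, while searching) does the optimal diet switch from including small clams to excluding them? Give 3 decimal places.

0.035 per s

The zero-one rule: include small clams iff E₂/h₂ > λE₁/(1+λh₁). Equality gives the switch point.
λE₁h₂ = E₂ + λE₂h₁ ⇒ λ = E₂/(E₁h₂ − E₂h₁) = 5.6/(242 − 84) = 0.03544 per s.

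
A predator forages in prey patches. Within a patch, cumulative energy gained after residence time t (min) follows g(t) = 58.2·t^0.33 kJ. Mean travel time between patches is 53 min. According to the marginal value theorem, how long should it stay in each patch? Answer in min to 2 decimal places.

By the marginal value theorem, leave when the instantaneous gain rate g'(t) equals the habitat-wide average g(t)/(T + t).
g'(t) = 0.33·58.2·t^-0.67. Setting 0.33·58.2·t^-0.67 = 58.2·t^0.33/(53+t) gives 0.33(53+t) = t, so 0.67·t = 0.33×53.
t* = 0.33×53/0.67 = 26.1 min.

26.10 min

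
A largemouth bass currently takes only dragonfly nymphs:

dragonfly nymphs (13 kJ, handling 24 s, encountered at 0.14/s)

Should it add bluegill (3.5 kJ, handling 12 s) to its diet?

No

On dragonfly nymphs alone, R = ΣλE/(1+Σλh) = 1.82/4.36 = 0.4174 kJ/s.
bluegill: E/h = 3.5/12 = 0.2917 kJ/s.
0.2917 < 0.4174, so adding bluegill would lower the average — exclude it.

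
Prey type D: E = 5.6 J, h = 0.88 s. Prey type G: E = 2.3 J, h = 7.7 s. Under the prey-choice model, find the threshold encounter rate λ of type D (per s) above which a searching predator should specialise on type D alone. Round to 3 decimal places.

0.056 per s

The zero-one rule: include type G iff E₂/h₂ > λE₁/(1+λh₁). Equality gives the switch point.
λE₁h₂ = E₂ + λE₂h₁ ⇒ λ = E₂/(E₁h₂ − E₂h₁) = 2.3/(43.12 − 2.024) = 0.05597 per s.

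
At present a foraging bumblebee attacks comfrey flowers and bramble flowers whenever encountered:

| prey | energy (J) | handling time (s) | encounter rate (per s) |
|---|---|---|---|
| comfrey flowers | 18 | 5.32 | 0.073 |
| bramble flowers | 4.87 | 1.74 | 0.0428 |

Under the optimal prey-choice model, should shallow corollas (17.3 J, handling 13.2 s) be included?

Yes

Intake rate on the current diet: R = (0.073×18 + 0.0428×4.87) / (1 + 0.073×5.32 + 0.0428×1.74) = 1.522/1.463 = 1.041 J/s.
Profitability of shallow corollas: 17.3/13.2 = 1.311 J/s.
1.311 > 1.041, so adding shallow corollas raises the average — include it.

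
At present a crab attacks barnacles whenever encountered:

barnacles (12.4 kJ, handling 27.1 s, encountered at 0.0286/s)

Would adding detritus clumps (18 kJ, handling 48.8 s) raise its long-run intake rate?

Yes

Current rate: (0.0286×12.4)/(1 + 0.0286×27.1) = 0.1998 kJ/s.
Profitability of detritus clumps: 18/48.8 = 0.3689 kJ/s.
Since 0.3689 > R, including detritus clumps increases the long-run rate.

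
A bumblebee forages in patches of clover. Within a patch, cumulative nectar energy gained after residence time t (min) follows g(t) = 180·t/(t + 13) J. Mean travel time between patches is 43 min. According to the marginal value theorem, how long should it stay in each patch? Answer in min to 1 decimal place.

23.6 min

By the marginal value theorem, leave when the instantaneous gain rate g'(t) equals the habitat-wide average g(t)/(T + t).
g'(t) = 180·13/(t + 13)². Setting 180·13/(t+13)² = 180t/[(t+13)(43+t)] gives 13(43+t) = t(t+13), so t² = 13×43 = 559.
t* = √559 = 23.64 min.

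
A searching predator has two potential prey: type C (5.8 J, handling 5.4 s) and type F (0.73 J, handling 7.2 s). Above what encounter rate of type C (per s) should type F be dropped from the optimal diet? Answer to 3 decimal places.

0.019 per s

At the threshold, the rate on type C alone equals the profitability of type F: λ·5.8/(1 + λ·5.4) = 0.73/7.2 = 0.1014.
Rearranging, λ(5.8 − 0.1014×5.4) = 0.1014, so λ = 0.1014/5.252 = 0.0193 per s.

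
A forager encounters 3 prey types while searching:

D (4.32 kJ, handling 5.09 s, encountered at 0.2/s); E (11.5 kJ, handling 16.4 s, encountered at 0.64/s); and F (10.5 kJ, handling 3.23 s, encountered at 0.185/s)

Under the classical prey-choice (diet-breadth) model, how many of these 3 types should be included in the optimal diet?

E/h in descending order: F 3.25, D 0.849, E 0.701 kJ/s. The optimal diet is the largest prefix of this list for which every included type satisfies E_i/h_i > R on the types above it.
Rate on top 1: 1.216. D: 0.849 < 1.216 → exclude; stop.
Optimal diet: F — 1 of 3 types.

1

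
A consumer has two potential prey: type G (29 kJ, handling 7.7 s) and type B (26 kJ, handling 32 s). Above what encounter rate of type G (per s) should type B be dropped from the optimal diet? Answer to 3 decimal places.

0.036 per s

Drop type B once their profitability E₂/h₂ falls below the rate achievable on type G alone: E₂/h₂ = λE₁/(1 + λh₁).
Solve for λ: λE₁h₂ = E₂(1 + λh₁) → λ(E₁h₂ − E₂h₁) = E₂ → λ = E₂/(E₁h₂ − E₂h₁).
λ = 26/(29×32 − 26×7.7) = 26/727.8 = 0.03572 per s.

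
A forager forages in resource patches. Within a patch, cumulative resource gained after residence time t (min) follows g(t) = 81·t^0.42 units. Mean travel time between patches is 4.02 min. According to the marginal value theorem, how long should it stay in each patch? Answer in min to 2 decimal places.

By the marginal value theorem, leave when the instantaneous gain rate g'(t) equals the habitat-wide average g(t)/(T + t).
g'(t) = 0.42·81·t^-0.58. Setting 0.42·81·t^-0.58 = 81·t^0.42/(4.02+t) gives 0.42(4.02+t) = t, so 0.58·t = 0.42×4.02.
t* = 0.42×4.02/0.58 = 2.911 min.

2.91 min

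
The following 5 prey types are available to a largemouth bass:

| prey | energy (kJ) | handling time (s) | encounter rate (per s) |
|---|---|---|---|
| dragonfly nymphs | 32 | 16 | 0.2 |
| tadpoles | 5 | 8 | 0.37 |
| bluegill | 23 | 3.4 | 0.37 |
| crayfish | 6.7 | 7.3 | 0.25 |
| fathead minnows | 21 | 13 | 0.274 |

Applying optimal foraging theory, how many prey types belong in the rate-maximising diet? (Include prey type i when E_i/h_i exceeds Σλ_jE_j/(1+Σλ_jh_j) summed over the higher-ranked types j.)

1

Profitabilities (E/h, kJ/s): bluegill 6.76, dragonfly nymphs 2, fathead minnows 1.62, crayfish 0.918, tadpoles 0.625. Add prey in this order while the next type's profitability exceeds the intake rate on those already taken.
Rate on top 1: 3.769. dragonfly nymphs: 2 < 3.769 → exclude; stop.
Optimal diet: bluegill — 1 of 5 types.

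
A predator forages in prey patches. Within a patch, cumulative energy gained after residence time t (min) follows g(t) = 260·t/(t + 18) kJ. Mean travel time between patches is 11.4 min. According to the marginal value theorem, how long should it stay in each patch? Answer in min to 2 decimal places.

Optimal t* satisfies g'(t*) = g(t*)/(T + t*).
g'(t) = 260·18/(t + 18)². Setting 260·18/(t+18)² = 260t/[(t+18)(11.4+t)] gives 18(11.4+t) = t(t+18), so t² = 18×11.4 = 205.2.
t* = √205.2 = 14.32 min.

14.32 min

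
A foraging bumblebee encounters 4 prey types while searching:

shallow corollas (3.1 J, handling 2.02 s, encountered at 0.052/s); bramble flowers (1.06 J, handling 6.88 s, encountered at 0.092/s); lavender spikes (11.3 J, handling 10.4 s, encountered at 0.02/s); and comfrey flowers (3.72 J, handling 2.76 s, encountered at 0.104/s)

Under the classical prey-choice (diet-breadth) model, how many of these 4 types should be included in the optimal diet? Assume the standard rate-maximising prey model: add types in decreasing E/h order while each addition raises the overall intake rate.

Rank by E/h (J/s): shallow corollas 1.53, comfrey flowers 1.35, lavender spikes 1.09, bramble flowers 0.154. Include each in turn until the next type's E/h falls below the running intake rate.
Rate on top 1: 0.1459. comfrey flowers: 1.35 > 0.1459 → include.
Rate on top 2: 0.3937. lavender spikes: 1.09 > 0.3937 → include.
Rate on top 3: 0.4838. bramble flowers: 0.154 < 0.4838 → exclude; stop.
Optimal diet: shallow corollas, comfrey flowers, lavender spikes — 3 of 4 types.

3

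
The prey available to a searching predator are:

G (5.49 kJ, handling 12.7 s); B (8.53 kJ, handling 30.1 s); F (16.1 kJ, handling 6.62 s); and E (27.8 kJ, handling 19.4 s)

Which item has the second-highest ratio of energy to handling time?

E

Profitability E/h (kJ/s): G = 5.49/12.7 = 0.432, B = 8.53/30.1 = 0.283, F = 16.1/6.62 = 2.43, E = 27.8/19.4 = 1.43.
Ranked: F > E > G > B.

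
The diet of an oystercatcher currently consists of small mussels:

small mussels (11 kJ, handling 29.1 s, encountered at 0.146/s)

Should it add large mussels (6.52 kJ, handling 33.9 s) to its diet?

No

Current rate: (0.146×11)/(1 + 0.146×29.1) = 0.306 kJ/s.
Profitability of large mussels: 6.52/33.9 = 0.1923 kJ/s.
Since 0.1923 < R, time spent handling large mussels is better spent searching.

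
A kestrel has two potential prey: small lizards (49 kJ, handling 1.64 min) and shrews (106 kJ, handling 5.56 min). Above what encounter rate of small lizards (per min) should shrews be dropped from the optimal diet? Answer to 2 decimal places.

1.08 per min

The zero-one rule: include shrews iff E₂/h₂ > λE₁/(1+λh₁). Equality gives the switch point.
λE₁h₂ = E₂ + λE₂h₁ ⇒ λ = E₂/(E₁h₂ − E₂h₁) = 106/(272.4 − 173.8) = 1.075 per min.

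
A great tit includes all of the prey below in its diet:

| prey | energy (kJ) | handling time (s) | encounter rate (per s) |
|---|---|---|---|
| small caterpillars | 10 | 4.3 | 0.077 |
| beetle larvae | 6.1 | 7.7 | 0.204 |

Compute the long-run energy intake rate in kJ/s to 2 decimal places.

0.69 kJ/s

R = (0.077×10 + 0.204×6.1) / (1 + 0.077×4.3 + 0.204×7.7) = 2.014/2.902 = 0.6942 kJ/s.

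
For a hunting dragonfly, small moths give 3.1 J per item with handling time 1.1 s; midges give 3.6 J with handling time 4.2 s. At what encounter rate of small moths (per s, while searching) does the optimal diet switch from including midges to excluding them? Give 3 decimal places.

At the threshold, the rate on small moths alone equals the profitability of midges: λ·3.1/(1 + λ·1.1) = 3.6/4.2 = 0.8571.
Rearranging, λ(3.1 − 0.8571×1.1) = 0.8571, so λ = 0.8571/2.157 = 0.3974 per s.

0.397 per s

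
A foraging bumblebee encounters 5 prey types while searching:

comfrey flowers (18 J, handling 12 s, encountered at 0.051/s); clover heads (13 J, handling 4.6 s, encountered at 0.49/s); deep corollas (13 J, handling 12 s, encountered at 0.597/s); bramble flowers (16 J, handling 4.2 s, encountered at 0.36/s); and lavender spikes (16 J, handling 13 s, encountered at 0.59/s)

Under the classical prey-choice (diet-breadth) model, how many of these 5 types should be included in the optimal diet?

E/h in descending order: bramble flowers 3.81, clover heads 2.83, comfrey flowers 1.5, lavender spikes 1.23, deep corollas 1.08 J/s. The optimal diet is the largest prefix of this list for which every included type satisfies E_i/h_i > R on the types above it.
Rate on top 1: 2.293. clover heads: 2.83 > 2.293 → include.
Rate on top 2: 2.545. comfrey flowers: 1.5 < 2.545 → exclude; stop.
Optimal diet: bramble flowers, clover heads — 2 of 5 types.

2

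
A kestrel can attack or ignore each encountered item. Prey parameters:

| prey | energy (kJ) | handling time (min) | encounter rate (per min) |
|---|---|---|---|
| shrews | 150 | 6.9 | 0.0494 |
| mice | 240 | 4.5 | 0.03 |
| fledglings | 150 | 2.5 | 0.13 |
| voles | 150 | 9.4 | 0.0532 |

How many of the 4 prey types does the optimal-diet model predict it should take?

Profitabilities (E/h, kJ/min): fledglings 60, mice 53.3, shrews 21.7, voles 16. Add prey in this order while the next type's profitability exceeds the intake rate on those already taken.
Rate on top 1: 14.72. mice: 53.3 > 14.72 → include.
Rate on top 2: 18.29. shrews: 21.7 > 18.29 → include.
Rate on top 3: 18.94. voles: 16 < 18.94 → exclude; stop.
Optimal diet: fledglings, mice, shrews — 3 of 4 types.

3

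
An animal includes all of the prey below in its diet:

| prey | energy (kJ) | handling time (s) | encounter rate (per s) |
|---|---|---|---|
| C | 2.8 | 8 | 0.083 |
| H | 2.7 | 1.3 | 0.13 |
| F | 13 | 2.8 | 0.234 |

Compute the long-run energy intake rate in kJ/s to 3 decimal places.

Energy encountered per unit search time: 0.083×2.8 + 0.13×2.7 + 0.234×13 = 3.625 kJ/s.
Handling time per unit search time: 0.083×8 + 0.13×1.3 + 0.234×2.8 = 1.488.
Rate = 3.625/(1 + 1.488) = 1.457 kJ/s.

1.457 kJ/s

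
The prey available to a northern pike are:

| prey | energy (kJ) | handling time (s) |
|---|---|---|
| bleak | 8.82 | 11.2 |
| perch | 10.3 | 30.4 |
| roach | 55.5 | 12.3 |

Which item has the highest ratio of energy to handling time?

roach

Profitability E/h (kJ/s): bleak = 8.82/11.2 = 0.788, perch = 10.3/30.4 = 0.339, roach = 55.5/12.3 = 4.51.
Ranked: roach > bleak > perch.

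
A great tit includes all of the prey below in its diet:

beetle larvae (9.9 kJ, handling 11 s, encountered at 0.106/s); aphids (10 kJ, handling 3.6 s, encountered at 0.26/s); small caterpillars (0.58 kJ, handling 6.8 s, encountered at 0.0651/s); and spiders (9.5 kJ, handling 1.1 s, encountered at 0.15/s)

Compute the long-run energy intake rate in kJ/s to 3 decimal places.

R = (0.106×9.9 + 0.26×10 + 0.0651×0.58 + 0.15×9.5) / (1 + 0.106×11 + 0.26×3.6 + 0.0651×6.8 + 0.15×1.1) = 5.112/3.71 = 1.378 kJ/s.

1.378 kJ/s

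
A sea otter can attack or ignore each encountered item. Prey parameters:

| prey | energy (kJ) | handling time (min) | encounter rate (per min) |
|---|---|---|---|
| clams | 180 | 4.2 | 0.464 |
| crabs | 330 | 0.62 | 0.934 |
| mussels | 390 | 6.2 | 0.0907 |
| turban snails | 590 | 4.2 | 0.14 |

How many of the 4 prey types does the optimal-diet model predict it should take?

1

Rank by E/h (kJ/min): crabs 532, turban snails 140, mussels 62.9, clams 42.9. Include each in turn until the next type's E/h falls below the running intake rate.
Rate on top 1: 195.2. turban snails: 140 < 195.2 → exclude; stop.
Optimal diet: crabs — 1 of 4 types.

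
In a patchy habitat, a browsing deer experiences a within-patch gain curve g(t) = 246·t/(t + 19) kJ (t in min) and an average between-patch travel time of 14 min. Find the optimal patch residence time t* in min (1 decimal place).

16.3 min

By the marginal value theorem, leave when the instantaneous gain rate g'(t) equals the habitat-wide average g(t)/(T + t).
g'(t) = 246·19/(t + 19)². Setting 246·19/(t+19)² = 246t/[(t+19)(14+t)] gives 19(14+t) = t(t+19), so t² = 19×14 = 266.
t* = √266 = 16.31 min.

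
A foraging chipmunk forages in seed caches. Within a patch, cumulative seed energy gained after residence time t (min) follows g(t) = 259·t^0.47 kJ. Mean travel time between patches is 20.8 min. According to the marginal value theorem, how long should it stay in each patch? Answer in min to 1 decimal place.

18.4 min

Optimal t* satisfies g'(t*) = g(t*)/(T + t*).
g'(t) = 0.47·259·t^-0.53. Setting 0.47·259·t^-0.53 = 259·t^0.47/(20.8+t) gives 0.47(20.8+t) = t, so 0.53·t = 0.47×20.8.
t* = 0.47×20.8/0.53 = 18.45 min.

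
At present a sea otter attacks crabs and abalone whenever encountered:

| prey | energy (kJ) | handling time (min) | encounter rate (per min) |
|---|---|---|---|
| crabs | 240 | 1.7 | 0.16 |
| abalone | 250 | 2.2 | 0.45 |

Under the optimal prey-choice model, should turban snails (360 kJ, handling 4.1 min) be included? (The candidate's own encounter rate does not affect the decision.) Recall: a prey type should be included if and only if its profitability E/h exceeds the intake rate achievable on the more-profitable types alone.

Yes

Current rate: (0.16×240 + 0.45×250)/(1 + 0.16×1.7 + 0.45×2.2) = 66.71 kJ/min.
Profitability of turban snails: 360/4.1 = 87.8 kJ/min.
Since 87.8 > R, including turban snails increases the long-run rate.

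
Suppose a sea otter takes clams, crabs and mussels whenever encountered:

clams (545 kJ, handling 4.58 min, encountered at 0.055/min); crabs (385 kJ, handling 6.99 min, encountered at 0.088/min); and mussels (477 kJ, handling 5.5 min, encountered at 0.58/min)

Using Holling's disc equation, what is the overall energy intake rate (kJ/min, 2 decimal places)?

R = (0.055×545 + 0.088×385 + 0.58×477) / (1 + 0.055×4.58 + 0.088×6.99 + 0.58×5.5) = 340.5/5.057 = 67.34 kJ/min.

67.34 kJ/min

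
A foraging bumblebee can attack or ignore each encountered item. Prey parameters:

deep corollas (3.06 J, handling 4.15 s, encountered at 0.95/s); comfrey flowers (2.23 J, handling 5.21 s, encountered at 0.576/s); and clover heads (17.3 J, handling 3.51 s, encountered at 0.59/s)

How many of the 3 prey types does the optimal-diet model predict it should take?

E/h in descending order: clover heads 4.93, deep corollas 0.737, comfrey flowers 0.428 J/s. The optimal diet is the largest prefix of this list for which every included type satisfies E_i/h_i > R on the types above it.
Rate on top 1: 3.324. deep corollas: 0.737 < 3.324 → exclude; stop.
Optimal diet: clover heads — 1 of 3 types.

1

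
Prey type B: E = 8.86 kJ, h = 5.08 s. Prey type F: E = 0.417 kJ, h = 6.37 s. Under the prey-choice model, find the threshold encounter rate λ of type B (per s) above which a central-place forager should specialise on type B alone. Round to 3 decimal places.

The zero-one rule: include type F iff E₂/h₂ > λE₁/(1+λh₁). Equality gives the switch point.
λE₁h₂ = E₂ + λE₂h₁ ⇒ λ = E₂/(E₁h₂ − E₂h₁) = 0.417/(56.44 − 2.118) = 0.007677 per s.

0.008 per s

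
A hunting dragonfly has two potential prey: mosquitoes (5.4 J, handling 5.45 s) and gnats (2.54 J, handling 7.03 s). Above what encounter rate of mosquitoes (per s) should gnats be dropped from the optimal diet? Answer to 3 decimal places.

0.105 per s

Drop gnats once their profitability E₂/h₂ falls below the rate achievable on mosquitoes alone: E₂/h₂ = λE₁/(1 + λh₁).
Solve for λ: λE₁h₂ = E₂(1 + λh₁) → λ(E₁h₂ − E₂h₁) = E₂ → λ = E₂/(E₁h₂ − E₂h₁).
λ = 2.54/(5.4×7.03 − 2.54×5.45) = 2.54/24.12 = 0.1053 per s.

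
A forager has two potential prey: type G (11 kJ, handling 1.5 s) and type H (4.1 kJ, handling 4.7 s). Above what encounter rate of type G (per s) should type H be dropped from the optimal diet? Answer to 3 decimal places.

Drop type H once their profitability E₂/h₂ falls below the rate achievable on type G alone: E₂/h₂ = λE₁/(1 + λh₁).
Solve for λ: λE₁h₂ = E₂(1 + λh₁) → λ(E₁h₂ − E₂h₁) = E₂ → λ = E₂/(E₁h₂ − E₂h₁).
λ = 4.1/(11×4.7 − 4.1×1.5) = 4.1/45.55 = 0.09001 per s.

0.090 per s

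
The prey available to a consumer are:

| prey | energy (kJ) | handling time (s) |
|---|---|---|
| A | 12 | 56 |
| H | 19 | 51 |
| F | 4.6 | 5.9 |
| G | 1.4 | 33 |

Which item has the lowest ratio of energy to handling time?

G

Profitability E/h (kJ/s): A = 12/56 = 0.214, H = 19/51 = 0.373, F = 4.6/5.9 = 0.78, G = 1.4/33 = 0.0424.
Ranked: F > H > A > G.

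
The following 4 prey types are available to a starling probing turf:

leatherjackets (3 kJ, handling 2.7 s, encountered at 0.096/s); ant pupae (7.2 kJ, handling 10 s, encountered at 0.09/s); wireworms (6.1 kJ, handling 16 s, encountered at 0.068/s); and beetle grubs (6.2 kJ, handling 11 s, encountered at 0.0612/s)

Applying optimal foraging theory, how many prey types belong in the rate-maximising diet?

3

Profitabilities (E/h, kJ/s): leatherjackets 1.11, ant pupae 0.72, beetle grubs 0.564, wireworms 0.381. Add prey in this order while the next type's profitability exceeds the intake rate on those already taken.
Rate on top 1: 0.2287. ant pupae: 0.72 > 0.2287 → include.
Rate on top 2: 0.4335. beetle grubs: 0.564 > 0.4335 → include.
Rate on top 3: 0.4644. wireworms: 0.381 < 0.4644 → exclude; stop.
Optimal diet: leatherjackets, ant pupae, beetle grubs — 3 of 4 types.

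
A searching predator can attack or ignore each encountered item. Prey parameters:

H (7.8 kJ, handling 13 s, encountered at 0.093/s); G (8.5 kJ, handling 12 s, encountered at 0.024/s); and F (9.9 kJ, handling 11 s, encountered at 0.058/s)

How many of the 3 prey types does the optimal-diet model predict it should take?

E/h in descending order: F 0.9, G 0.708, H 0.6 kJ/s. The optimal diet is the largest prefix of this list for which every included type satisfies E_i/h_i > R on the types above it.
Rate on top 1: 0.3505. G: 0.708 > 0.3505 → include.
Rate on top 2: 0.404. H: 0.6 > 0.404 → include.
Optimal diet: F, G, H — 3 of 3 types.

3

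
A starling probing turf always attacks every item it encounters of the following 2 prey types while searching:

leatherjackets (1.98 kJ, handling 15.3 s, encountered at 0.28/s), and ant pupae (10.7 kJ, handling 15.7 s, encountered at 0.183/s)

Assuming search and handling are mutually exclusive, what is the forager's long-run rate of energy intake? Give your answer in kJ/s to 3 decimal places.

Energy encountered per unit search time: 0.28×1.98 + 0.183×10.7 = 2.512 kJ/s.
Handling time per unit search time: 0.28×15.3 + 0.183×15.7 = 7.157.
Rate = 2.512/(1 + 7.157) = 0.308 kJ/s.

0.308 kJ/s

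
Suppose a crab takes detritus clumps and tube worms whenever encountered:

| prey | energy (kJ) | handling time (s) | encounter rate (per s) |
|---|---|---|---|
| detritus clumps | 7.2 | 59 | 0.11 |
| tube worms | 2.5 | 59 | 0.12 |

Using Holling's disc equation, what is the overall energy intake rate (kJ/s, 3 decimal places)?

0.075 kJ/s

R = (0.11×7.2 + 0.12×2.5) / (1 + 0.11×59 + 0.12×59) = 1.092/14.57 = 0.07495 kJ/s.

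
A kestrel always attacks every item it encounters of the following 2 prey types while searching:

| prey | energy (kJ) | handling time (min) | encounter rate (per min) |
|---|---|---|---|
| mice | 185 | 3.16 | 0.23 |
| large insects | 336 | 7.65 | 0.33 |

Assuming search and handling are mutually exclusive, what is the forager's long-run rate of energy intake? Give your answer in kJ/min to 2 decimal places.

R = Σλ_iE_i / (1 + Σλ_ih_i)
Numerator: 0.23×185 + 0.33×336 = 153.4
Denominator: 1 + 0.23×3.16 + 0.33×7.65 = 4.251
R = 153.4/4.251 = 36.09 kJ/min

36.09 kJ/min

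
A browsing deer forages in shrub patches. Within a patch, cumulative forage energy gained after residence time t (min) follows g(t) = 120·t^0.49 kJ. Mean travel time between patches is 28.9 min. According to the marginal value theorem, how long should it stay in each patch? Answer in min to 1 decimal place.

27.8 min

By the marginal value theorem, leave when the instantaneous gain rate g'(t) equals the habitat-wide average g(t)/(T + t).
g'(t) = 0.49·120·t^-0.51. Setting 0.49·120·t^-0.51 = 120·t^0.49/(28.9+t) gives 0.49(28.9+t) = t, so 0.51·t = 0.49×28.9.
t* = 0.49×28.9/0.51 = 27.77 min.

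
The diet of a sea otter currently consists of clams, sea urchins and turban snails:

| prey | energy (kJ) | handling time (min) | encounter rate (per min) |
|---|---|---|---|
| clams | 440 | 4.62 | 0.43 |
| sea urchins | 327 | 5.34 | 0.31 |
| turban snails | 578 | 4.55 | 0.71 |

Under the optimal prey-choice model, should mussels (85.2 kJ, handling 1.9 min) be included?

No

On clams, sea urchins and turban snails alone, R = ΣλE/(1+Σλh) = 701/7.872 = 89.04 kJ/min.
mussels: E/h = 85.2/1.9 = 44.84 kJ/min.
Since 44.84 < R, time spent handling mussels is better spent searching.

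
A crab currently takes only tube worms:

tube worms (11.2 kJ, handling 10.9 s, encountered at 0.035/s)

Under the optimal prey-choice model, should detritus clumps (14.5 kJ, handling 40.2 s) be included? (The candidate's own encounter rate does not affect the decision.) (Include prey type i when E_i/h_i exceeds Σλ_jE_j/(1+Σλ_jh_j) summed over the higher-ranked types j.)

On tube worms alone, R = ΣλE/(1+Σλh) = 0.392/1.381 = 0.2837 kJ/s.
Profitability of detritus clumps: 14.5/40.2 = 0.3607 kJ/s.
Since 0.3607 > R, including detritus clumps increases the long-run rate.

Yes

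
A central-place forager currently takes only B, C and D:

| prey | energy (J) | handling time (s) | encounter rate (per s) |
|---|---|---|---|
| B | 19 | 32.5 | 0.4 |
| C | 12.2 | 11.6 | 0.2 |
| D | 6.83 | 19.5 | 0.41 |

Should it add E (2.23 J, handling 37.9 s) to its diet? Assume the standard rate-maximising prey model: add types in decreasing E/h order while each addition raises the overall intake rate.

Current rate: (0.4×19 + 0.2×12.2 + 0.41×6.83)/(1 + 0.4×32.5 + 0.2×11.6 + 0.41×19.5) = 0.5281 J/s.
E: E/h = 2.23/37.9 = 0.05884 J/s.
Since 0.05884 < R, time spent handling E is better spent searching.

No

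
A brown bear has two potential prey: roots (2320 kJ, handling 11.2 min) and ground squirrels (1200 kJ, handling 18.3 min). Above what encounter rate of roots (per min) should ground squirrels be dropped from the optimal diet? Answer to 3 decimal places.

At the threshold, the rate on roots alone equals the profitability of ground squirrels: λ·2320/(1 + λ·11.2) = 1200/18.3 = 65.57.
Rearranging, λ(2320 − 65.57×11.2) = 65.57, so λ = 65.57/1586 = 0.04136 per min.

0.041 per min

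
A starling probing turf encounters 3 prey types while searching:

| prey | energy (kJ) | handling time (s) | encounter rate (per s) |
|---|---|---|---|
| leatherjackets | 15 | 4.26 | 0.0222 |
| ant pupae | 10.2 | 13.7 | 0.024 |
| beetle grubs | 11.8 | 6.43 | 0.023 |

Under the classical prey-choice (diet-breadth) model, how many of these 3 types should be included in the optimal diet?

Rank by E/h (kJ/s): leatherjackets 3.52, beetle grubs 1.84, ant pupae 0.745. Include each in turn until the next type's E/h falls below the running intake rate.
Rate on top 1: 0.3042. beetle grubs: 1.84 > 0.3042 → include.
Rate on top 2: 0.4865. ant pupae: 0.745 > 0.4865 → include.
Optimal diet: leatherjackets, beetle grubs, ant pupae — 3 of 3 types.

3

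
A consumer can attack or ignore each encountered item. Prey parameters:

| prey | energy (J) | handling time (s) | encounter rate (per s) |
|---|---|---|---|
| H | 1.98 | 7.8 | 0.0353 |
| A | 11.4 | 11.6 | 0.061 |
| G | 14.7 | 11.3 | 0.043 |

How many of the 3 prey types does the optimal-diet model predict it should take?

2

Rank by E/h (J/s): G 1.3, A 0.983, H 0.254. Include each in turn until the next type's E/h falls below the running intake rate.
Rate on top 1: 0.4254. A: 0.983 > 0.4254 → include.
Rate on top 2: 0.6052. H: 0.254 < 0.6052 → exclude; stop.
Optimal diet: G, A — 2 of 3 types.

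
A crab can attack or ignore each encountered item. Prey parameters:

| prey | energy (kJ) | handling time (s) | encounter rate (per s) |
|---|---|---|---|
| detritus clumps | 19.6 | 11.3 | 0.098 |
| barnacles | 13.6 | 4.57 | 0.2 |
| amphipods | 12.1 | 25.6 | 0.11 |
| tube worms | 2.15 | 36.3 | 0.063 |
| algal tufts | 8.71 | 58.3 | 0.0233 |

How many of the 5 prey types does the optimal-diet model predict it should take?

E/h in descending order: barnacles 2.98, detritus clumps 1.73, amphipods 0.473, algal tufts 0.149, tube worms 0.0592 kJ/s. The optimal diet is the largest prefix of this list for which every included type satisfies E_i/h_i > R on the types above it.
Rate on top 1: 1.421. detritus clumps: 1.73 > 1.421 → include.
Rate on top 2: 1.536. amphipods: 0.473 < 1.536 → exclude; stop.
Optimal diet: barnacles, detritus clumps — 2 of 5 types.

2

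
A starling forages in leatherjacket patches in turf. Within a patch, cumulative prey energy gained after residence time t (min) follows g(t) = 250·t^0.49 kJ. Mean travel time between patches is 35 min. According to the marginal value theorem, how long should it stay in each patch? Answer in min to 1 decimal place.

Optimal t* satisfies g'(t*) = g(t*)/(T + t*).
g'(t) = 0.49·250·t^-0.51. Setting 0.49·250·t^-0.51 = 250·t^0.49/(35+t) gives 0.49(35+t) = t, so 0.51·t = 0.49×35.
t* = 0.49×35/0.51 = 33.63 min.

33.6 min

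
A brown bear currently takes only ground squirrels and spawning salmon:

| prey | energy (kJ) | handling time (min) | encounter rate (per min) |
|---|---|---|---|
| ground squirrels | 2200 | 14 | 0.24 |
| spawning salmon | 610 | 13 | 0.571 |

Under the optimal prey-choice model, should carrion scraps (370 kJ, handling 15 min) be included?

Intake rate on the current diet: R = (0.24×2200 + 0.571×610) / (1 + 0.24×14 + 0.571×13) = 876.3/11.78 = 74.37 kJ/min.
carrion scraps: E/h = 370/15 = 24.67 kJ/min.
Since 24.67 < R, time spent handling carrion scraps is better spent searching.

No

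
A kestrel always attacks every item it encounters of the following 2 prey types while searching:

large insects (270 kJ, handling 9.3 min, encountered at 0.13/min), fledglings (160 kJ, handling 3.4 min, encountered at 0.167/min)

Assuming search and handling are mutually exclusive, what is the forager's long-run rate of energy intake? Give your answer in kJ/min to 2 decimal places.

22.26 kJ/min

R = Σλ_iE_i / (1 + Σλ_ih_i)
Numerator: 0.13×270 + 0.167×160 = 61.82
Denominator: 1 + 0.13×9.3 + 0.167×3.4 = 2.777
R = 61.82/2.777 = 22.26 kJ/min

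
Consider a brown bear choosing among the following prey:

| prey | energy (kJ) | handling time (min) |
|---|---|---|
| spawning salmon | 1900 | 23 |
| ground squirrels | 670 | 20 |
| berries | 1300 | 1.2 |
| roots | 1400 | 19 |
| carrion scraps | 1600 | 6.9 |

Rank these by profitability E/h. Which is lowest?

In descending order of E/h:
berries: 1300/1.2 = 1.08e+03 kJ/min
carrion scraps: 1600/6.9 = 232 kJ/min
spawning salmon: 1900/23 = 82.6 kJ/min
roots: 1400/19 = 73.7 kJ/min
ground squirrels: 670/20 = 33.5 kJ/min

ground squirrels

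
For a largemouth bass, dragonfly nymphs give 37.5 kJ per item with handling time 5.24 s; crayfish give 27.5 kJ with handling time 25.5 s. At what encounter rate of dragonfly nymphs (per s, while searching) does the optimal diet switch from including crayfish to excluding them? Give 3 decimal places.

0.034 per s

At the threshold, the rate on dragonfly nymphs alone equals the profitability of crayfish: λ·37.5/(1 + λ·5.24) = 27.5/25.5 = 1.078.
Rearranging, λ(37.5 − 1.078×5.24) = 1.078, so λ = 1.078/31.85 = 0.03386 per s.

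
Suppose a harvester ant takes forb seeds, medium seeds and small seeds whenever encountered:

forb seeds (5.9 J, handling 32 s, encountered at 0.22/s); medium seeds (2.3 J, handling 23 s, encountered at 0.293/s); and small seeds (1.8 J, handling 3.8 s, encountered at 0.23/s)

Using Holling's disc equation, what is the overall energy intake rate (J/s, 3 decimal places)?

R = Σλ_iE_i / (1 + Σλ_ih_i)
Numerator: 0.22×5.9 + 0.293×2.3 + 0.23×1.8 = 2.386
Denominator: 1 + 0.22×32 + 0.293×23 + 0.23×3.8 = 15.65
R = 2.386/15.65 = 0.1524 J/s

0.152 J/s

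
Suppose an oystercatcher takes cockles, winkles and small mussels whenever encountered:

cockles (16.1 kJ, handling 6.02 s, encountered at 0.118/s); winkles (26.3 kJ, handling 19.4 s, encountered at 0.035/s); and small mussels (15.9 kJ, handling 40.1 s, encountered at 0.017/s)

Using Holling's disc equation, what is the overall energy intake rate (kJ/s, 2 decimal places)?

1.01 kJ/s

Energy encountered per unit search time: 0.118×16.1 + 0.035×26.3 + 0.017×15.9 = 3.091 kJ/s.
Handling time per unit search time: 0.118×6.02 + 0.035×19.4 + 0.017×40.1 = 2.071.
Rate = 3.091/(1 + 2.071) = 1.006 kJ/s.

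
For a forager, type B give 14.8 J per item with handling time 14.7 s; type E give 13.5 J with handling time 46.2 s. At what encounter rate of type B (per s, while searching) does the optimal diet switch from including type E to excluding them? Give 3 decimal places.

0.028 per s

The zero-one rule: include type E iff E₂/h₂ > λE₁/(1+λh₁). Equality gives the switch point.
λE₁h₂ = E₂ + λE₂h₁ ⇒ λ = E₂/(E₁h₂ − E₂h₁) = 13.5/(683.8 − 198.4) = 0.02782 per s.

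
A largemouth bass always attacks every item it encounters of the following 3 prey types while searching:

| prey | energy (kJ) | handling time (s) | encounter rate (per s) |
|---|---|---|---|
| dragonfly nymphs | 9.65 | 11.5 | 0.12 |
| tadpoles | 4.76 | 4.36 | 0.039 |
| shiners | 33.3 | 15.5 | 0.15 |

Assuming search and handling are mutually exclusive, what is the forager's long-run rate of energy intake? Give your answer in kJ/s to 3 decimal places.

Energy encountered per unit search time: 0.12×9.65 + 0.039×4.76 + 0.15×33.3 = 6.339 kJ/s.
Handling time per unit search time: 0.12×11.5 + 0.039×4.36 + 0.15×15.5 = 3.875.
Rate = 6.339/(1 + 3.875) = 1.3 kJ/s.

1.300 kJ/s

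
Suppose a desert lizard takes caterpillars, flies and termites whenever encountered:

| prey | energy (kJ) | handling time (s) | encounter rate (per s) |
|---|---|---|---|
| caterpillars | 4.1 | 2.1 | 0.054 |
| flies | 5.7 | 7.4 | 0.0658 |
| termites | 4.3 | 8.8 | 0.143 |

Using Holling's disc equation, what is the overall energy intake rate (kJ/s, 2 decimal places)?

0.42 kJ/s

R = (0.054×4.1 + 0.0658×5.7 + 0.143×4.3) / (1 + 0.054×2.1 + 0.0658×7.4 + 0.143×8.8) = 1.211/2.859 = 0.4237 kJ/s.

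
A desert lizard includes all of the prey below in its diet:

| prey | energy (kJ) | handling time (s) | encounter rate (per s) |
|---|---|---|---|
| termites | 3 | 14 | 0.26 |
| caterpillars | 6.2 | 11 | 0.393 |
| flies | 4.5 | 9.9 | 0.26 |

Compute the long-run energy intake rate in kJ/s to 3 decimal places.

R = Σλ_iE_i / (1 + Σλ_ih_i)
Numerator: 0.26×3 + 0.393×6.2 + 0.26×4.5 = 4.387
Denominator: 1 + 0.26×14 + 0.393×11 + 0.26×9.9 = 11.54
R = 4.387/11.54 = 0.3802 kJ/s

0.380 kJ/s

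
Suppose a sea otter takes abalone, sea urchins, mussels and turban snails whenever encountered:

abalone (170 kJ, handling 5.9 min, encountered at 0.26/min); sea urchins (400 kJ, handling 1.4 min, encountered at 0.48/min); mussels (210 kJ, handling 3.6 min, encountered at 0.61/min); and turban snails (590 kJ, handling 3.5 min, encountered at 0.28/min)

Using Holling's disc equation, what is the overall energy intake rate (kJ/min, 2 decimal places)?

82.97 kJ/min

Energy encountered per unit search time: 0.26×170 + 0.48×400 + 0.61×210 + 0.28×590 = 529.5 kJ/min.
Handling time per unit search time: 0.26×5.9 + 0.48×1.4 + 0.61×3.6 + 0.28×3.5 = 5.382.
Rate = 529.5/(1 + 5.382) = 82.97 kJ/min.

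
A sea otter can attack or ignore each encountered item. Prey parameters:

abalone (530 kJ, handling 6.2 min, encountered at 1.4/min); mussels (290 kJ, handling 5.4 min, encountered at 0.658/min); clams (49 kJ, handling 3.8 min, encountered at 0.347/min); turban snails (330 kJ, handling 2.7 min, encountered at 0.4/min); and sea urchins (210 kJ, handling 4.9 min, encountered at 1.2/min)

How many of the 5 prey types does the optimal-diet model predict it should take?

2

E/h in descending order: turban snails 122, abalone 85.5, mussels 53.7, sea urchins 42.9, clams 12.9 kJ/min. The optimal diet is the largest prefix of this list for which every included type satisfies E_i/h_i > R on the types above it.
Rate on top 1: 63.46. abalone: 85.5 > 63.46 → include.
Rate on top 2: 81.23. mussels: 53.7 < 81.23 → exclude; stop.
Optimal diet: turban snails, abalone — 2 of 5 types.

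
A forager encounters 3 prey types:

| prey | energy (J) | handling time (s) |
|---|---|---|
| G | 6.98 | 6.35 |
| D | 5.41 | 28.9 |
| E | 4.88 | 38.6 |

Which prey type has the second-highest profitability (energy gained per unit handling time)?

D

Profitability E/h (J/s): G = 6.98/6.35 = 1.1, D = 5.41/28.9 = 0.187, E = 4.88/38.6 = 0.126.
Ranked: G > D > E.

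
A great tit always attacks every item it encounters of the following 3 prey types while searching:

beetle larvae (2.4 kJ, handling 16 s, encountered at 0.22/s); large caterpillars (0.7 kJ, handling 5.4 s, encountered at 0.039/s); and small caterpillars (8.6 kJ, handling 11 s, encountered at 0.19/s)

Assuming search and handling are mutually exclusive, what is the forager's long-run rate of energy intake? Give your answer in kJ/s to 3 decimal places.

Energy encountered per unit search time: 0.22×2.4 + 0.039×0.7 + 0.19×8.6 = 2.189 kJ/s.
Handling time per unit search time: 0.22×16 + 0.039×5.4 + 0.19×11 = 5.821.
Rate = 2.189/(1 + 5.821) = 0.321 kJ/s.

0.321 kJ/s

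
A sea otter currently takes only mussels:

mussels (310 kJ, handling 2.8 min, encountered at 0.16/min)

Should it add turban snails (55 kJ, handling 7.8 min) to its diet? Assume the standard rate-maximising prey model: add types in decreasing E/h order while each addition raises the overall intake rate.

On mussels alone, R = ΣλE/(1+Σλh) = 49.6/1.448 = 34.25 kJ/min.
turban snails: E/h = 55/7.8 = 7.051 kJ/min.
7.051 < 34.25, so adding turban snails would lower the average — exclude it.

No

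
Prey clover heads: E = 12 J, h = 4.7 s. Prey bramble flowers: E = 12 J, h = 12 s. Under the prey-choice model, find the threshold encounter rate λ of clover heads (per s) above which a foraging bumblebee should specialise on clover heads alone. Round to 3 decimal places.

The zero-one rule: include bramble flowers iff E₂/h₂ > λE₁/(1+λh₁). Equality gives the switch point.
λE₁h₂ = E₂ + λE₂h₁ ⇒ λ = E₂/(E₁h₂ − E₂h₁) = 12/(144 − 56.4) = 0.137 per s.

0.137 per s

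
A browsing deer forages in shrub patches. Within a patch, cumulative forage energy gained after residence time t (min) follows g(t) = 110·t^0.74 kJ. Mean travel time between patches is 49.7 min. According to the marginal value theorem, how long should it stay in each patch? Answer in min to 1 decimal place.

141.5 min

By the marginal value theorem, leave when the instantaneous gain rate g'(t) equals the habitat-wide average g(t)/(T + t).
g'(t) = 0.74·110·t^-0.26. Setting 0.74·110·t^-0.26 = 110·t^0.74/(49.7+t) gives 0.74(49.7+t) = t, so 0.26·t = 0.74×49.7.
t* = 0.74×49.7/0.26 = 141.5 min.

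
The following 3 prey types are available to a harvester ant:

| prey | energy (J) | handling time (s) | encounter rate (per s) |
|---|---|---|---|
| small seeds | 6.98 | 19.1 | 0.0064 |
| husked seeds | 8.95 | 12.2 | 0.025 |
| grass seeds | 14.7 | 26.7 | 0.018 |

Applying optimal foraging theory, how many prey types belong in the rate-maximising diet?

3

Rank by E/h (J/s): husked seeds 0.734, grass seeds 0.551, small seeds 0.365. Include each in turn until the next type's E/h falls below the running intake rate.
Rate on top 1: 0.1715. grass seeds: 0.551 > 0.1715 → include.
Rate on top 2: 0.2735. small seeds: 0.365 > 0.2735 → include.
Optimal diet: husked seeds, grass seeds, small seeds — 3 of 3 types.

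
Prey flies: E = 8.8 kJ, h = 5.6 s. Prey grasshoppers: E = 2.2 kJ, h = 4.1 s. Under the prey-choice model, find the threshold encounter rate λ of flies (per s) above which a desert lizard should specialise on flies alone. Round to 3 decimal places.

0.093 per s

Drop grasshoppers once their profitability E₂/h₂ falls below the rate achievable on flies alone: E₂/h₂ = λE₁/(1 + λh₁).
Solve for λ: λE₁h₂ = E₂(1 + λh₁) → λ(E₁h₂ − E₂h₁) = E₂ → λ = E₂/(E₁h₂ − E₂h₁).
λ = 2.2/(8.8×4.1 − 2.2×5.6) = 2.2/23.76 = 0.09259 per s.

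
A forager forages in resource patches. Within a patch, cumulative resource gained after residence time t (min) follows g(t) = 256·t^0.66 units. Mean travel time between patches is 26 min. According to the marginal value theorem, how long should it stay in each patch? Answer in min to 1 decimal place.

50.5 min

Optimal t* satisfies g'(t*) = g(t*)/(T + t*).
g'(t) = 0.66·256·t^-0.34. Setting 0.66·256·t^-0.34 = 256·t^0.66/(26+t) gives 0.66(26+t) = t, so 0.34·t = 0.66×26.
t* = 0.66×26/0.34 = 50.47 min.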